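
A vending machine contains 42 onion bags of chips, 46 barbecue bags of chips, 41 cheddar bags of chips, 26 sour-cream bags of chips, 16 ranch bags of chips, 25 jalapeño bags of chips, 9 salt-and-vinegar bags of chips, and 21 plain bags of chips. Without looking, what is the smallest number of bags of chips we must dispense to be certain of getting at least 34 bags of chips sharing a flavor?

Treat the 8 flavors as pigeonholes.
In the worst case we take at most 33 of each flavor, but all 26 sour-cream, all 16 ranch, all 25 jalapeño, all 9 salt-and-vinegar, and all 21 plain (fewer than 33), giving 33 + 33 + 33 + 26 + 16 + 25 + 9 + 21 = 196.
One more bag of chips then forces some flavor to 34, so 196 + 1 = 197.

197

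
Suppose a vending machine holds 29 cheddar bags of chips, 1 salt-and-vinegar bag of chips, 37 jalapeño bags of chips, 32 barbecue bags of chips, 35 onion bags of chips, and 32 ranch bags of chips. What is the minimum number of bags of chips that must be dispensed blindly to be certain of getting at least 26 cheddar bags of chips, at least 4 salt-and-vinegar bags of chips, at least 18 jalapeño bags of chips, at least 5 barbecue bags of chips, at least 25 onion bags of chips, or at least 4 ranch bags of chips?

75

The worst case stops just short of every target: 25 cheddar, all 1 salt-and-vinegar, 17 jalapeño, 4 barbecue, 24 onion, 3 ranch — 25 + 1 + 17 + 4 + 24 + 3 = 74 bags of chips.
One more bag of chips must push some flavor to its target, so 74 + 1 = 75.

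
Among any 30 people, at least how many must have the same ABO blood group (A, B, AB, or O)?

If each of the 4 ABO blood groups held at most 7, the total would be at most 4 × 7 = 28 < 30, a contradiction.
So at least one holds ⌈30/4⌉ = 8.

8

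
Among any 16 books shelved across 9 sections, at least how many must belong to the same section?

The 16 books fall into 9 sections.
If each of the 9 sections held at most 1, the total would be at most 9 × 1 = 9 < 16, a contradiction.
So at least one holds ⌈16/9⌉ = 2.

2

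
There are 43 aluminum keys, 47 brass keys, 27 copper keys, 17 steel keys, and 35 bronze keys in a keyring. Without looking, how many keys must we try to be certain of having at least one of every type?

The hardest type to obtain is steel: we could draw every other key first — 169 − 17 = 152 keys — without a single steel one.
The next draw must be steel, so 152 + 1 = 153.

153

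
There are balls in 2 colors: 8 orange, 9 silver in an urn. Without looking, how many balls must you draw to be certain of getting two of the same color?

3

The worst case takes 1 ball of each color without reaching 2 of any: 2 × 1 = 2.
The next ball must bring some color to 2, so 2 + 1 = 3.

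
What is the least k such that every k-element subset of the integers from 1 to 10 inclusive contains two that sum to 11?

Partition {1, …, 10} into 5 pairs: {1,10}, {2,9}, …, {5,6}.
Choosing 5 integers — say the integers 1 through 5 — takes one from each pair and avoids the property.
Choosing 6 forces two into the same pair by pigeonhole, and those sum to 11. So 6.

6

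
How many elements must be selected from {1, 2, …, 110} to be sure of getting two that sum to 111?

Partition {1, …, 110} into 55 pairs: {1,110}, {2,109}, …, {55,56}.
Choosing 55 integers — say the integers 1 through 55 — takes one from each pair and avoids the property.
Choosing 56 forces two into the same pair by pigeonhole, and those sum to 111. So 56.

56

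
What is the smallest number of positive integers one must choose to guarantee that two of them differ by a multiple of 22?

Two integers differ by a multiple of 22 exactly when they share a remainder mod 22.
There are 22 residue classes mod 22, so 22 integers can all lie in distinct classes.
One more integer must repeat a residue, giving a difference divisible by 22. So n = 22 + 1 = 23.

23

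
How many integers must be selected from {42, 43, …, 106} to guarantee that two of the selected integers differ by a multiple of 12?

Group the integers by remainder mod 12; there are 12 residue classes, each nonempty in this range.
Choosing one from each class (12 integers) avoids any shared remainder.
One more choice must repeat a class, so two differ by a multiple of 12. Hence 12 + 1 = 13.

13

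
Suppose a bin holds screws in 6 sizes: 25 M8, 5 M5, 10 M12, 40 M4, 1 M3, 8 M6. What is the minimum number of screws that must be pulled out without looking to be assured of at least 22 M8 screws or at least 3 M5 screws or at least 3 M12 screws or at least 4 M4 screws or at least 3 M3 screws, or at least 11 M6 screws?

The worst case stops just short of every target: 21 M8, 2 M5, 2 M12, 3 M4, all 1 M3, all 8 M6 — 21 + 2 + 2 + 3 + 1 + 8 = 37 screws.
One more screw must push some size to its target, so 37 + 1 = 38.

38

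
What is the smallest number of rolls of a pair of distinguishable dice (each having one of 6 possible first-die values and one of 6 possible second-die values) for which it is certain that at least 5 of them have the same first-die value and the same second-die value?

There are 6 × 6 = 36 (first-die value, second-die value) combinations acting as pigeonholes.
With 36 × 4 = 144 rolls of a pair of distinguishable dice we could place exactly 4 in each, with no (first-die value, second-die value) pair reaching 5.
One more forces some (first-die value, second-die value) pair to hold 5, so 144 + 1 = 145.

145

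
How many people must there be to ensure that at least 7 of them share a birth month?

73

There are 12 months of the year acting as pigeonholes.
With 12 × 6 = 72 people we could place exactly 6 in each, with no class reaching 7.
One more forces some class to hold 7, so 72 + 1 = 73.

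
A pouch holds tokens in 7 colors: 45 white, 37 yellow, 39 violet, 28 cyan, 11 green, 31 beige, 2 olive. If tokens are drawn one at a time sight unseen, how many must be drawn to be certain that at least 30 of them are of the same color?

In the worst case we take at most 29 of each color, but all 28 cyan, all 11 green, and all 2 olive (fewer than 29), giving 29 + 29 + 29 + 28 + 11 + 29 + 2 = 157.
One more token then forces some color to 30, so 157 + 1 = 158.

158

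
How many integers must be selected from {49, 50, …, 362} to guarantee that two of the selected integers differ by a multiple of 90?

Use the pigeonhole principle on residue classes: group the integers by remainder mod 90; there are 90 residue classes, each nonempty in this range.
Choosing one from each class (90 integers) avoids any shared remainder.
One more choice must repeat a class, so two differ by a multiple of 90. Hence 90 + 1 = 91.

91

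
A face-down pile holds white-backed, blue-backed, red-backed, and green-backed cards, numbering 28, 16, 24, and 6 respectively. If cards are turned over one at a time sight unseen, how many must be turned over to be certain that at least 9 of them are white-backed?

To avoid white-backed cards as long as possible, exhaust the other 3 back colors first.
The worst case draws every non-white-backed card first: 16 + 24 + 6 = 46.
The next 9 draws are then forced to be white-backed, giving 46 + 9 = 55.

55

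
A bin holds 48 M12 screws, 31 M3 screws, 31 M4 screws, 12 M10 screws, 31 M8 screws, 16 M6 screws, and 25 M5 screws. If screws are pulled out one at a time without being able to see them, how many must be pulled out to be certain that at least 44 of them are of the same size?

In the worst case we take at most 43 of each size, but all 31 M3, all 31 M4, all 12 M10, all 31 M8, all 16 M6, and all 25 M5 (fewer than 43), giving 43 + 31 + 31 + 12 + 31 + 16 + 25 = 189.
One more screw then forces some size to 44, so 189 + 1 = 190.

190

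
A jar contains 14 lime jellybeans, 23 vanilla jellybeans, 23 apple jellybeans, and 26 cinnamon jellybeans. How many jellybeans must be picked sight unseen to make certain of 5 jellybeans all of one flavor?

The worst case takes 4 jellybeans of each flavor without reaching 5 of any: 4 × 4 = 16.
The next jellybean must bring some flavor to 5, so 16 + 1 = 17.

17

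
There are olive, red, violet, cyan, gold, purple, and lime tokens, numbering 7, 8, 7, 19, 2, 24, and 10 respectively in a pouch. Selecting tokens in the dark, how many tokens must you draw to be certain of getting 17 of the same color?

67

Treat the 7 colors as pigeonholes.
In the worst case we take at most 16 of each color, but all 7 olive, all 8 red, all 7 violet, all 2 gold, and all 10 lime (fewer than 16), giving 7 + 8 + 7 + 16 + 2 + 16 + 10 = 66.
One more token then forces some color to 17, so 66 + 1 = 67.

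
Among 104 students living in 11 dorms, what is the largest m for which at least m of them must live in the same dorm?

The 104 students fall into 11 dorms.
If each of the 11 dorms held at most 9, the total would be at most 11 × 9 = 99 < 104, a contradiction.
So at least one holds ⌈104/11⌉ = 10.

10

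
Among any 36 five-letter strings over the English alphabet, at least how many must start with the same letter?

If each of the 26 possible first letters held at most 1, the total would be at most 26 × 1 = 26 < 36, a contradiction.
So at least one holds ⌈36/26⌉ = 2.

2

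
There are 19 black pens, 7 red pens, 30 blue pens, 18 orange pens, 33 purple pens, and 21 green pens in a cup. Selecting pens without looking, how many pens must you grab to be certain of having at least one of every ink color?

122

The hardest ink color to obtain is red: we could draw every other pen first — 128 − 7 = 121 pens — without a single red one.
The next draw must be red, so 121 + 1 = 122.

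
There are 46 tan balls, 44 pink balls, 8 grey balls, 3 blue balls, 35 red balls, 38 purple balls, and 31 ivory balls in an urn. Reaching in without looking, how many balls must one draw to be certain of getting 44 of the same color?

In the worst case we take at most 43 of each color, but all 8 grey, all 3 blue, all 35 red, all 38 purple, and all 31 ivory (fewer than 43), giving 43 + 43 + 8 + 3 + 35 + 38 + 31 = 201.
One more ball then forces some color to 44, so 201 + 1 = 202.

202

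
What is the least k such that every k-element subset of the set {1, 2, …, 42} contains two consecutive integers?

Partition {1, …, 42} into 21 pairs: {1,2}, {3,4}, …, {41,42}.
Choosing 21 integers — say the 21 even numbers 2, 4, …, 42 — takes one from each pair and avoids the property.
Choosing 22 forces two into the same pair by pigeonhole, and those are consecutive. So 22.

22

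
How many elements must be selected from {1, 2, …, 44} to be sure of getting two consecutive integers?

Partition {1, …, 44} into 22 pairs: {1,2}, {3,4}, …, {43,44}.
Choosing 22 integers — say the 22 even numbers 2, 4, …, 44 — takes one from each pair and avoids the property.
Choosing 23 forces two into the same pair by pigeonhole, and those are consecutive. So 23.

23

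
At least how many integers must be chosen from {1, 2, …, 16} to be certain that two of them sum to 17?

Partition {1, …, 16} into 8 pairs: {1,16}, {2,15}, …, {8,9}.
Choosing 8 integers — say the integers 1 through 8 — takes one from each pair and avoids the property.
Choosing 9 forces two into the same pair by pigeonhole, and those sum to 17. So 9.

9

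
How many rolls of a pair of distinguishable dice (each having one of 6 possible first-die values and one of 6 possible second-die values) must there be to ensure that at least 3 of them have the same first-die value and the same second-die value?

73

There are 6 × 6 = 36 (first-die value, second-die value) combinations acting as pigeonholes.
With 36 × 2 = 72 rolls of a pair of distinguishable dice we could place exactly 2 in each, with no (first-die value, second-die value) pair reaching 3.
One more forces some (first-die value, second-die value) pair to hold 3, so 72 + 1 = 73.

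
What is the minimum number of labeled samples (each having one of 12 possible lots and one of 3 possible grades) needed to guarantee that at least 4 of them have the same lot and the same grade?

109

There are 12 × 3 = 36 (lot, grade) combinations acting as pigeonholes.
With 36 × 3 = 108 labeled samples we could place exactly 3 in each, with no (lot, grade) pair reaching 4.
One more forces some (lot, grade) pair to hold 4, so 108 + 1 = 109.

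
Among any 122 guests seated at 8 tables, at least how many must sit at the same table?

16

The 122 guests fall into 8 tables.
If each of the 8 tables held at most 15, the total would be at most 8 × 15 = 120 < 122, a contradiction.
So at least one holds ⌈122/8⌉ = 16.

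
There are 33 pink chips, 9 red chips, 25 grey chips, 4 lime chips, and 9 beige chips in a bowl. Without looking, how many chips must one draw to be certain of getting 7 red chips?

78

To avoid red chips as long as possible, exhaust the other 4 colors first.
The worst case draws every non-red chip first: 33 + 25 + 4 + 9 = 71.
The next 7 draws are then forced to be red, giving 71 + 7 = 78.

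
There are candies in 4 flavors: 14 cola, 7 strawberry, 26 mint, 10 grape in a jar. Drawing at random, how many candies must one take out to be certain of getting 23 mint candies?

To avoid mint candies as long as possible, exhaust the other 3 flavors first.
The worst case draws every non-mint candy first: 14 + 7 + 10 = 31.
The next 23 draws are then forced to be mint, giving 31 + 23 = 54.

54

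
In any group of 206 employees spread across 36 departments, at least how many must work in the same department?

If each of the 36 departments held at most 5, the total would be at most 36 × 5 = 180 < 206, a contradiction.
So at least one holds ⌈206/36⌉ = 6.

6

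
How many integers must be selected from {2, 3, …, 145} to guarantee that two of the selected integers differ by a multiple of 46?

47

Group the integers by remainder mod 46; there are 46 residue classes, each nonempty in this range.
Choosing one from each class (46 integers) avoids any shared remainder.
One more choice must repeat a class, so two differ by a multiple of 46. Hence 46 + 1 = 47.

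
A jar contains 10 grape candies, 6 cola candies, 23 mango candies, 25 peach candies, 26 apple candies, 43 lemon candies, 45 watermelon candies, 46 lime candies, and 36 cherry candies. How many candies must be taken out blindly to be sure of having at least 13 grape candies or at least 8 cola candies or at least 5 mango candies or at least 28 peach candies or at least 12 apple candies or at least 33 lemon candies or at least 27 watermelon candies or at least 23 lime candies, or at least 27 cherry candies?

163

The worst case stops just short of every target: all 10 grape, all 6 cola, 4 mango, all 25 peach, 11 apple, 32 lemon, 26 watermelon, 22 lime, 26 cherry — 10 + 6 + 4 + 25 + 11 + 32 + 26 + 22 + 26 = 162 candies.
One more candy must push some flavor to its target, so 162 + 1 = 163.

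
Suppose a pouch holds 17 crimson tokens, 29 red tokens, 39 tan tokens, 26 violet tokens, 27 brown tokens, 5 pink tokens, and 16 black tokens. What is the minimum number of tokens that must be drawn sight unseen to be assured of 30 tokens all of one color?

Treat the 7 colors as pigeonholes.
In the worst case we take at most 29 of each color, but all 17 crimson, all 26 violet, all 27 brown, all 5 pink, and all 16 black (fewer than 29), giving 17 + 29 + 29 + 26 + 27 + 5 + 16 = 149.
One more token then forces some color to 30, so 149 + 1 = 150.

150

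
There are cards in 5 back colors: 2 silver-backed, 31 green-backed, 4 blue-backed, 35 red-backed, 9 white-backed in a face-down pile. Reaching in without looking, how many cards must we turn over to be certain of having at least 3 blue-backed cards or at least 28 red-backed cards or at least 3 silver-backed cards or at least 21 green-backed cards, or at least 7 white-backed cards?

58

Each of the 5 back colors has its own threshold; avoid all of them simultaneously.
The worst case stops just short of every target: 2 silver-backed, 20 green-backed, 2 blue-backed, 27 red-backed, 6 white-backed — 2 + 20 + 2 + 27 + 6 = 57 cards.
One more card must push some back color to its target, so 57 + 1 = 58.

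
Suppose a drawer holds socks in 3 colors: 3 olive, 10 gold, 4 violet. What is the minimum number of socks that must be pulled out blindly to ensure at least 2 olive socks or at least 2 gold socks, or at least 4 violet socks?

The worst case stops just short of every target: 1 olive, 1 gold, 3 violet — 1 + 1 + 3 = 5 socks.
One more sock must push some color to its target, so 5 + 1 = 6.

6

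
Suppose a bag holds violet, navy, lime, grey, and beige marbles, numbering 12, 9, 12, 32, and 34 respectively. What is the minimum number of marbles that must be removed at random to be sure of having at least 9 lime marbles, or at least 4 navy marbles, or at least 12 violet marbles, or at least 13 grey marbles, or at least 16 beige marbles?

Each of the 5 colors has its own threshold; avoid all of them simultaneously.
The worst case stops just short of every target: 11 violet, 3 navy, 8 lime, 12 grey, 15 beige — 11 + 3 + 8 + 12 + 15 = 49 marbles.
One more marble must push some color to its target, so 49 + 1 = 50.

50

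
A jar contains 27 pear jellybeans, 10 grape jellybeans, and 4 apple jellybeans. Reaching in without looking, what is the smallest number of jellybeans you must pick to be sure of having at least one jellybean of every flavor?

38

The hardest flavor to obtain is apple: we could draw every other jellybean first — 41 − 4 = 37 jellybeans — without a single apple one.
The next draw must be apple, so 37 + 1 = 38.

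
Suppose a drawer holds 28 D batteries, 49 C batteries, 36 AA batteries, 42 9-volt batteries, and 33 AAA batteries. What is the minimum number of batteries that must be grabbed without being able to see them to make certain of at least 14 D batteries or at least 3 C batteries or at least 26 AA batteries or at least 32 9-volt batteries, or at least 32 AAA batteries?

The worst case stops just short of every target: 13 D, 2 C, 25 AA, 31 9-volt, 31 AAA — 13 + 2 + 25 + 31 + 31 = 102 batteries.
One more battery must push some type to its target, so 102 + 1 = 103.

103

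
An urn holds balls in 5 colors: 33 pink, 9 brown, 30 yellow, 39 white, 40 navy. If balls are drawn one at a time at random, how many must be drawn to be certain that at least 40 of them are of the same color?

151

In the worst case we take at most 39 of each color, but all 33 pink, all 9 brown, and all 30 yellow (fewer than 39), giving 33 + 9 + 30 + 39 + 39 = 150.
One more ball then forces some color to 40, so 150 + 1 = 151.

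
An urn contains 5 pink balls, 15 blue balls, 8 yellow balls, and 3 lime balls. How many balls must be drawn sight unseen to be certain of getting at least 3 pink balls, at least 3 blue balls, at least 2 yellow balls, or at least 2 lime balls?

The worst case stops just short of every target: 2 pink, 2 blue, 1 yellow, 1 lime — 2 + 2 + 1 + 1 = 6 balls.
One more ball must push some color to its target, so 6 + 1 = 7.

7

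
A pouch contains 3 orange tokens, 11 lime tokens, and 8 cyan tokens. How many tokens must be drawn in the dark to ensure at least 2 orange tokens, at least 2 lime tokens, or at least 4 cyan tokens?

The worst case stops just short of every target: 1 orange, 1 lime, 3 cyan — 1 + 1 + 3 = 5 tokens.
One more token must push some color to its target, so 5 + 1 = 6.

6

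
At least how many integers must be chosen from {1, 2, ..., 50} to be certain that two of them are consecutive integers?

Partition {1, …, 50} into 25 pairs: {1,2}, {3,4}, …, {49,50}.
Choosing 25 integers — say the 25 even numbers 2, 4, …, 50 — takes one from each pair and avoids the property.
Choosing 26 forces two into the same pair by pigeonhole, and those are consecutive. So 26.

26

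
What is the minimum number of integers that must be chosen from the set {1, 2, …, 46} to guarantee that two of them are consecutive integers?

Partition {1, …, 46} into 23 pairs: {1,2}, {3,4}, …, {45,46}.
Choosing 23 integers — say the 23 even numbers 2, 4, …, 46 — takes one from each pair and avoids the property.
Choosing 24 forces two into the same pair by pigeonhole, and those are consecutive. So 24.

24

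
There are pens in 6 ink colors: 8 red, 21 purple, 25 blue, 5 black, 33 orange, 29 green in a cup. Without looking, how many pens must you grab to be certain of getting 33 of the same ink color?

Treat the 6 ink colors as pigeonholes.
In the worst case we take at most 32 of each ink color, but all 8 red, all 21 purple, all 25 blue, all 5 black, and all 29 green (fewer than 32), giving 8 + 21 + 25 + 5 + 32 + 29 = 120.
One more pen then forces some ink color to 33, so 120 + 1 = 121.

121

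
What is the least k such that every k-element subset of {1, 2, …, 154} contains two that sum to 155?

78

Partition {1, …, 154} into 77 pairs: {1,154}, {2,153}, …, {77,78}.
Choosing 77 integers — say the integers 1 through 77 — takes one from each pair and avoids the property.
Choosing 78 forces two into the same pair by pigeonhole, and those sum to 155. So 78.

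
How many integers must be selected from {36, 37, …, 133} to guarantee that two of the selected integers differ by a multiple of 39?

40

Group the integers by remainder mod 39; there are 39 residue classes, each nonempty in this range.
Choosing one from each class (39 integers) avoids any shared remainder.
One more choice must repeat a class, so two differ by a multiple of 39. Hence 39 + 1 = 40.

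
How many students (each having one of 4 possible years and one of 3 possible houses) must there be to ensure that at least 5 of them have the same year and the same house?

49

There are 4 × 3 = 12 (year, house) combinations acting as pigeonholes.
With 12 × 4 = 48 students we could place exactly 4 in each, with no (year, house) pair reaching 5.
One more forces some (year, house) pair to hold 5, so 48 + 1 = 49.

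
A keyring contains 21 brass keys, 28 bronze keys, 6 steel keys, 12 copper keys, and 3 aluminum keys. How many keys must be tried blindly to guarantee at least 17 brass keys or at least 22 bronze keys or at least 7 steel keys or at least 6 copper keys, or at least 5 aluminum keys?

52

Each of the 5 types has its own threshold; avoid all of them simultaneously.
The worst case stops just short of every target: 16 brass, 21 bronze, 6 steel, 5 copper, all 3 aluminum — 16 + 21 + 6 + 5 + 3 = 51 keys.
One more key must push some type to its target, so 51 + 1 = 52.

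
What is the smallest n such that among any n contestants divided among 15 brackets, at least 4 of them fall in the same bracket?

46

There are 15 brackets acting as pigeonholes.
With 15 × 3 = 45 contestants we could place exactly 3 in each, with no class reaching 4.
One more forces some class to hold 4, so 45 + 1 = 46.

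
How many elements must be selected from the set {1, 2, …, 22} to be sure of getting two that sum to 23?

12

Partition {1, …, 22} into 11 pairs: {1,22}, {2,21}, …, {11,12}.
Choosing 11 integers — say the integers 1 through 11 — takes one from each pair and avoids the property.
Choosing 12 forces two into the same pair by pigeonhole, and those sum to 23. So 12.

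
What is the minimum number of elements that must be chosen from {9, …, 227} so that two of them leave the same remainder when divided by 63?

64

Group the integers by remainder mod 63; there are 63 residue classes, each nonempty in this range.
Choosing one from each class (63 integers) avoids any shared remainder.
One more choice must repeat a class, so two differ by a multiple of 63. Hence 63 + 1 = 64.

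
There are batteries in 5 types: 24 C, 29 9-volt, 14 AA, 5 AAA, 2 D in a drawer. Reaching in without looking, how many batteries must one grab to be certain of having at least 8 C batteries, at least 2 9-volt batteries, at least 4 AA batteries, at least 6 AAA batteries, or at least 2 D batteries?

Each of the 5 types has its own threshold; avoid all of them simultaneously.
The worst case stops just short of every target: 7 C, 1 9-volt, 3 AA, 5 AAA, 1 D — 7 + 1 + 3 + 5 + 1 = 17 batteries.
One more battery must push some type to its target, so 17 + 1 = 18.

18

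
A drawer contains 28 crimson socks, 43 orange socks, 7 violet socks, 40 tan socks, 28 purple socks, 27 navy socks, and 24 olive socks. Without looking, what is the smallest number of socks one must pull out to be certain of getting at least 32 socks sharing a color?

In the worst case we take at most 31 of each color, but all 28 crimson, all 7 violet, all 28 purple, all 27 navy, and all 24 olive (fewer than 31), giving 28 + 31 + 7 + 31 + 28 + 27 + 24 = 176.
One more sock then forces some color to 32, so 176 + 1 = 177.

177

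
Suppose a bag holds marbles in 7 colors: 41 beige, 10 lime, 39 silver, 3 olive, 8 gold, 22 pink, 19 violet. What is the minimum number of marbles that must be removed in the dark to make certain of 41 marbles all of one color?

142

In the worst case we take at most 40 of each color, but all 10 lime, all 39 silver, all 3 olive, all 8 gold, all 22 pink, and all 19 violet (fewer than 40), giving 40 + 10 + 39 + 3 + 8 + 22 + 19 = 141.
One more marble then forces some color to 41, so 141 + 1 = 142.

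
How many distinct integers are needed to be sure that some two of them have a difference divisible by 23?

24

Use the pigeonhole principle on residue classes: two integers differ by a multiple of 23 exactly when they share a remainder mod 23.
There are 23 residue classes mod 23, so 23 integers can all lie in distinct classes.
One more integer must repeat a residue, giving a difference divisible by 23. So n = 23 + 1 = 24.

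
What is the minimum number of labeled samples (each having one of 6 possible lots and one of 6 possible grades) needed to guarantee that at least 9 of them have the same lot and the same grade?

289

There are 6 × 6 = 36 (lot, grade) combinations acting as pigeonholes.
With 36 × 8 = 288 labeled samples we could place exactly 8 in each, with no (lot, grade) pair reaching 9.
One more forces some (lot, grade) pair to hold 9, so 288 + 1 = 289.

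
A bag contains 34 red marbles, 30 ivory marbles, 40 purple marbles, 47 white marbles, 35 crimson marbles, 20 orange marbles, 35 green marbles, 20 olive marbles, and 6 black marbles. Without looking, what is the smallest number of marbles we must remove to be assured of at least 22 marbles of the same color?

173

In the worst case we take at most 21 of each color, but all 20 orange, all 20 olive, and all 6 black (fewer than 21), giving 21 + 21 + 21 + 21 + 21 + 20 + 21 + 20 + 6 = 172.
One more marble then forces some color to 22, so 172 + 1 = 173.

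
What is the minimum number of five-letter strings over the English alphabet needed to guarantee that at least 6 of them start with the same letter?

131

There are 26 possible first letters acting as pigeonholes.
With 26 × 5 = 130 five-letter strings over the English alphabet we could place exactly 5 in each, with no class reaching 6.
One more forces some class to hold 6, so 130 + 1 = 131.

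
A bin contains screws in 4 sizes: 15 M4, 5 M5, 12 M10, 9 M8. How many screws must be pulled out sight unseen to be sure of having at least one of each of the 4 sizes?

37

The hardest size to obtain is M5: we could draw every other screw first — 41 − 5 = 36 screws — without a single M5 one.
The next draw must be M5, so 36 + 1 = 37.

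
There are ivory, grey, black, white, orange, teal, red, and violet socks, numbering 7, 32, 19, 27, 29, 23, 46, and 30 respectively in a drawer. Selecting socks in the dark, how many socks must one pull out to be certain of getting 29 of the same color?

189

Treat the 8 colors as pigeonholes.
In the worst case we take at most 28 of each color, but all 7 ivory, all 19 black, all 27 white, and all 23 teal (fewer than 28), giving 7 + 28 + 19 + 27 + 28 + 23 + 28 + 28 = 188.
One more sock then forces some color to 29, so 188 + 1 = 189.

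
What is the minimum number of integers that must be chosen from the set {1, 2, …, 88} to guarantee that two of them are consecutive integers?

45

Partition {1, …, 88} into 44 pairs: {1,2}, {3,4}, …, {87,88}.
Choosing 44 integers — say the 44 even numbers 2, 4, …, 88 — takes one from each pair and avoids the property.
Choosing 45 forces two into the same pair by pigeonhole, and those are consecutive. So 45.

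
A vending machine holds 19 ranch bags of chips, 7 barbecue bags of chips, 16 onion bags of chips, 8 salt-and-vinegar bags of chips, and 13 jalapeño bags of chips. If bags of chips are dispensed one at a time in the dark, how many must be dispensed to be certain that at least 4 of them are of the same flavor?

16

Treat the 5 flavors as pigeonholes.
The worst case takes 3 bags of chips of each flavor without reaching 4 of any: 5 × 3 = 15.
The next bag of chips must bring some flavor to 4, so 15 + 1 = 16.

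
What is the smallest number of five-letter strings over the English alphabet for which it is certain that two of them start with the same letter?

There are 26 possible first letters acting as pigeonholes.
With 26 five-letter strings over the English alphabet we could place one in each, avoiding any repeat.
One more forces some class to hold 2, so 26 + 1 = 27.

27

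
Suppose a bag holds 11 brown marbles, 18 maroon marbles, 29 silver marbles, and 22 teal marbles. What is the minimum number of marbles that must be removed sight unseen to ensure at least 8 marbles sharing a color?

The worst case takes 7 marbles of each color without reaching 8 of any: 4 × 7 = 28.
The next marble must bring some color to 8, so 28 + 1 = 29.

29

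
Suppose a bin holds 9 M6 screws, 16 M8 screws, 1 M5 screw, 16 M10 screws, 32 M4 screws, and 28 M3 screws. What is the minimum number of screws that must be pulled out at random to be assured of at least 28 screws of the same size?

97

In the worst case we take at most 27 of each size, but all 9 M6, all 16 M8, all 1 M5, and all 16 M10 (fewer than 27), giving 9 + 16 + 1 + 16 + 27 + 27 = 96.
One more screw then forces some size to 28, so 96 + 1 = 97.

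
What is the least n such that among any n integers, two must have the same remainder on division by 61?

Use the pigeonhole principle on residue classes: two integers differ by a multiple of 61 exactly when they share a remainder mod 61.
There are 61 residue classes mod 61, so 61 integers can all lie in distinct classes.
One more integer must repeat a residue, giving a difference divisible by 61. So n = 61 + 1 = 62.

62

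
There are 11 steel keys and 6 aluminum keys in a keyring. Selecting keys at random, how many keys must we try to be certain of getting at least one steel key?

7

The worst case draws every non-steel key first: 6.
The next draw is then forced to be steel, giving 6 + 1 = 7.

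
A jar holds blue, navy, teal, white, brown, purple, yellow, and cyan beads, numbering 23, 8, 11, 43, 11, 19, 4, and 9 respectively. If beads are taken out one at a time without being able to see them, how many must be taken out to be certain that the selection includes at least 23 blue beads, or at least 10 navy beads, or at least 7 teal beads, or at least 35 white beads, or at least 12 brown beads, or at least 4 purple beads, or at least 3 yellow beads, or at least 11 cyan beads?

96

Each of the 8 colors has its own threshold; avoid all of them simultaneously.
The worst case stops just short of every target: 22 blue, all 8 navy, 6 teal, 34 white, 11 brown, 3 purple, 2 yellow, all 9 cyan — 22 + 8 + 6 + 34 + 11 + 3 + 2 + 9 = 95 beads.
One more bead must push some color to its target, so 95 + 1 = 96.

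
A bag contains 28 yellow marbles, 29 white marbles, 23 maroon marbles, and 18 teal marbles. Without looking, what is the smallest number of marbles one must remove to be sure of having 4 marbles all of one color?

13

The worst case takes 3 marbles of each color without reaching 4 of any: 4 × 3 = 12.
The next marble must bring some color to 4, so 12 + 1 = 13.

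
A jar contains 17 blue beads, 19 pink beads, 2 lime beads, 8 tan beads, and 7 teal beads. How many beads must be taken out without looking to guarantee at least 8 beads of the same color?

Treat the 5 colors as pigeonholes.
In the worst case we take at most 7 of each color, but all 2 lime (fewer than 7), giving 7 + 7 + 2 + 7 + 7 = 30.
One more bead then forces some color to 8, so 30 + 1 = 31.

31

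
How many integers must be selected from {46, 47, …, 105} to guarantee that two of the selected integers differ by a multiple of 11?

Group the integers by remainder mod 11; there are 11 residue classes, each nonempty in this range.
Choosing one from each class (11 integers) avoids any shared remainder.
One more choice must repeat a class, so two differ by a multiple of 11. Hence 11 + 1 = 12.

12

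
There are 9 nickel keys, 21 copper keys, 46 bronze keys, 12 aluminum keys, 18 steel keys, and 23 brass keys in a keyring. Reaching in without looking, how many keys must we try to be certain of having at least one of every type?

The hardest type to obtain is nickel: we could draw every other key first — 129 − 9 = 120 keys — without a single nickel one.
The next draw must be nickel, so 120 + 1 = 121.

121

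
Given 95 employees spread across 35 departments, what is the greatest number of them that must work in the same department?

The 95 employees fall into 35 departments.
If each of the 35 departments held at most 2, the total would be at most 35 × 2 = 70 < 95, a contradiction.
So at least one holds ⌈95/35⌉ = 3.

3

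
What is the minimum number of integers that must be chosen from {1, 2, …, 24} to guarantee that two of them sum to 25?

Partition {1, …, 24} into 12 pairs: {1,24}, {2,23}, …, {12,13}.
Choosing 12 integers — say the integers 1 through 12 — takes one from each pair and avoids the property.
Choosing 13 forces two into the same pair by pigeonhole, and those sum to 25. So 13.

13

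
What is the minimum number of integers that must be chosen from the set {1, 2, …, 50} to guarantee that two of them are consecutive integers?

Partition {1, …, 50} into 25 pairs: {1,2}, {3,4}, …, {49,50}.
Choosing 25 integers — say the 25 even numbers 2, 4, …, 50 — takes one from each pair and avoids the property.
Choosing 26 forces two into the same pair by pigeonhole, and those are consecutive. So 26.

26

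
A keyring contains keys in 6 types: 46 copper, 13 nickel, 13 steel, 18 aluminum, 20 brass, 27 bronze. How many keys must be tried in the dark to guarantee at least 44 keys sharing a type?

In the worst case we take at most 43 of each type, but all 13 nickel, all 13 steel, all 18 aluminum, all 20 brass, and all 27 bronze (fewer than 43), giving 43 + 13 + 13 + 18 + 20 + 27 = 134.
One more key then forces some type to 44, so 134 + 1 = 135.

135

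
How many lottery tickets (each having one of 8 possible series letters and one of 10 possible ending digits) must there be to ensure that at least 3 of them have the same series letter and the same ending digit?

There are 8 × 10 = 80 (series letter, ending digit) combinations acting as pigeonholes.
With 80 × 2 = 160 lottery tickets we could place exactly 2 in each, with no (series letter, ending digit) pair reaching 3.
One more forces some (series letter, ending digit) pair to hold 3, so 160 + 1 = 161.

161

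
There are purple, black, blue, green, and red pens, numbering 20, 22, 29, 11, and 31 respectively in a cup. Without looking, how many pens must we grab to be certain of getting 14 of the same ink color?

64

Treat the 5 ink colors as pigeonholes.
In the worst case we take at most 13 of each ink color, but all 11 green (fewer than 13), giving 13 + 13 + 13 + 11 + 13 = 63.
One more pen then forces some ink color to 14, so 63 + 1 = 64.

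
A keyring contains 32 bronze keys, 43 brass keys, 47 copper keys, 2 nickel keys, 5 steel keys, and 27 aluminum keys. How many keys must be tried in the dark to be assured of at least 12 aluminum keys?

141

To avoid aluminum keys as long as possible, exhaust the other 5 types first.
The worst case draws every non-aluminum key first: 32 + 43 + 47 + 2 + 5 = 129.
The next 12 draws are then forced to be aluminum, giving 129 + 12 = 141.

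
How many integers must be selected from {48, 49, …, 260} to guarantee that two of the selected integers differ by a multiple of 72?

Group the integers by remainder mod 72; there are 72 residue classes, each nonempty in this range.
Choosing one from each class (72 integers) avoids any shared remainder.
One more choice must repeat a class, so two differ by a multiple of 72. Hence 72 + 1 = 73.

73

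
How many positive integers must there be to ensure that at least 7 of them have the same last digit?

There are 10 possible last digits acting as pigeonholes.
With 10 × 6 = 60 positive integers we could place exactly 6 in each, with no class reaching 7.
One more forces some class to hold 7, so 60 + 1 = 61.

61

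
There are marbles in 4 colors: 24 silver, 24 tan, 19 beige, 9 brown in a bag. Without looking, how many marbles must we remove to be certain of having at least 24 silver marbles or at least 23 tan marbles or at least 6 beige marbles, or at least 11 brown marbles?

The worst case stops just short of every target: 23 silver, 22 tan, 5 beige, all 9 brown — 23 + 22 + 5 + 9 = 59 marbles.
One more marble must push some color to its target, so 59 + 1 = 60.

60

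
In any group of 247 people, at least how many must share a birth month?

The 247 people fall into 12 months of the year.
If each of the 12 months of the year held at most 20, the total would be at most 12 × 20 = 240 < 247, a contradiction.
So at least one holds ⌈247/12⌉ = 21.

21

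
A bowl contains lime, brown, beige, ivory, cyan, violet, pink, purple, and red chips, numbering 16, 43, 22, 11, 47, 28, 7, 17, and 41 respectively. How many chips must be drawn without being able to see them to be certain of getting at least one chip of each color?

226

The hardest color to obtain is pink: we could draw every other chip first — 232 − 7 = 225 chips — without a single pink one.
The next draw must be pink, so 225 + 1 = 226.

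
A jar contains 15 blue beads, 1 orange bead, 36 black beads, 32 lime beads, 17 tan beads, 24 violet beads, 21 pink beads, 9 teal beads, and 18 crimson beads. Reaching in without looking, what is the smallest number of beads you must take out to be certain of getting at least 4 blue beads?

The worst case draws every non-blue bead first: 1 + 36 + 32 + 17 + 24 + 21 + 9 + 18 = 158.
The next 4 draws are then forced to be blue, giving 158 + 4 = 162.

162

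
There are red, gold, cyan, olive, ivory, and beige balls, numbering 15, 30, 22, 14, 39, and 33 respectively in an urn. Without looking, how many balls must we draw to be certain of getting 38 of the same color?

152

Treat the 6 colors as pigeonholes.
In the worst case we take at most 37 of each color, but all 15 red, all 30 gold, all 22 cyan, all 14 olive, and all 33 beige (fewer than 37), giving 15 + 30 + 22 + 14 + 37 + 33 = 151.
One more ball then forces some color to 38, so 151 + 1 = 152.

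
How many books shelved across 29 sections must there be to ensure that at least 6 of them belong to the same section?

146

There are 29 sections acting as pigeonholes.
With 29 × 5 = 145 books we could place exactly 5 in each, with no class reaching 6.
One more forces some class to hold 6, so 145 + 1 = 146.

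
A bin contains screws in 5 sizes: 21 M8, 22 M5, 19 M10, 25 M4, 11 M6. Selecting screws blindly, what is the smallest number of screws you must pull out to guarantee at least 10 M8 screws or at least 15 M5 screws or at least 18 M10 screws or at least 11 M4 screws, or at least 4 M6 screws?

54

The worst case stops just short of every target: 9 M8, 14 M5, 17 M10, 10 M4, 3 M6 — 9 + 14 + 17 + 10 + 3 = 53 screws.
One more screw must push some size to its target, so 53 + 1 = 54.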